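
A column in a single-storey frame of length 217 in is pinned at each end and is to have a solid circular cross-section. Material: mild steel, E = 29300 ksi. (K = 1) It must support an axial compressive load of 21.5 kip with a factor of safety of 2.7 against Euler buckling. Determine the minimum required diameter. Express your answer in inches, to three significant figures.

d ≈ 3.73 in

Required P_cr = n·P = 2.7 × 21.5 = 58.05 kip
L_e = K·L = 1 × 217 = 217.0 in
Required I = P_cr·L_e²/(π²E) = 5.805×10^4 × 217.0² / (π² × 2.93×10^7) = 9.453 in⁴
Solid circle: I = πd⁴/64  ⇒  d = (64I/π)^(1/4) = (64×9.453/π)^(1/4) = 3.73 in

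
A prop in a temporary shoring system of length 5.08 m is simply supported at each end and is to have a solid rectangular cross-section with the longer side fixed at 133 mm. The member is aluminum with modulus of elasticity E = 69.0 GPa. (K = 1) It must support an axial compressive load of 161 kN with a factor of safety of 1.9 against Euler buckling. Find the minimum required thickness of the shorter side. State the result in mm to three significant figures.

Required P_cr = n·P = 1.9 × 161 = 305.9 kN
L_e = K·L = 1 × 5.08 = 5.080 m
Required I = P_cr·L_e²/(π²E) = 3.059×10^5 × 5.080² / (π² × 6.90×10^10) = 1.159×10^-5 m⁴
I_req = 1.159×10^7 mm⁴
Rectangle, weak axis: I_min = h·b³/12 with h = 133 mm fixed  ⇒  b = (12I/h)^(1/3) = 102 mm

b ≈ 102 mm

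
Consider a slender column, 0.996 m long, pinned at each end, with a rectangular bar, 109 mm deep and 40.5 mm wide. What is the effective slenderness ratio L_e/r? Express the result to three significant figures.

For a rectangle r_min = b/√12 = 40.5/√12 = 11.69 mm
L_e = K·L = 1 × 0.996 m = 0.9960 m = 996.00 mm
λ = L_e / r_min = 996.00 / 11.69 = 85.2

λ ≈ 85.2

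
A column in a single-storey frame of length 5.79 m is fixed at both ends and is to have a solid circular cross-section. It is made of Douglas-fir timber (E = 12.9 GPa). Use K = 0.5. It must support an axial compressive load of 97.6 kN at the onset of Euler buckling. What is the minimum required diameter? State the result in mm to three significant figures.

d ≈ 107 mm

L_e = K·L = 0.5 × 5.79 = 2.895 m
Required I = P_cr·L_e²/(π²E) = 9.760×10^4 × 2.895² / (π² × 1.29×10^10) = 6.425×10^-6 m⁴
I_req = 6.425×10^6 mm⁴
Solid circle: I = πd⁴/64  ⇒  d = (64I/π)^(1/4) = (64×6.425×10^6/π)^(1/4) = 107 mm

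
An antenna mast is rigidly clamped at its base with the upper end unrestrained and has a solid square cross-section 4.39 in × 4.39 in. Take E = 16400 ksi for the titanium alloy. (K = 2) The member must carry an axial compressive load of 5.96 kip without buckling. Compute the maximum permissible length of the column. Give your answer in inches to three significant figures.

I = a⁴/12 = 4.39⁴/12 = 30.95 in⁴
At the buckling limit P_cr = P = 5.960×10^3 lb
From P_cr = π²EI/(K·L)²:  L = (1/K)·√(π²EI/P_cr) = (1/2)·√(π²×1.64×10^7×30.95/5.960×10^3)
L = 458 in

L_max ≈ 458 in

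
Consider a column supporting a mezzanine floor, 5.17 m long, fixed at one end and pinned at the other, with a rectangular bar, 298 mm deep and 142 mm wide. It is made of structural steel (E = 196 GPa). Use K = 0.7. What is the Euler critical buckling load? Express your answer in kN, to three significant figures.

P_cr ≈ 10500 kN

Buckling occurs about the weak axis: I_min = h·b³/12 with b = 142 mm (the shorter side).
I_min = 298×142³/12 = 7.110×10^7 mm⁴
I = 7.110×10^7 mm⁴ = 7.110×10^-5 m⁴
Effective length L_e = K·L = 0.7 × 5.17 = 3.619 m
P_cr = π²EI / L_e² = π² × 196×10⁹ × 7.110×10^-5 / 3.619² = 1.050×10^7 N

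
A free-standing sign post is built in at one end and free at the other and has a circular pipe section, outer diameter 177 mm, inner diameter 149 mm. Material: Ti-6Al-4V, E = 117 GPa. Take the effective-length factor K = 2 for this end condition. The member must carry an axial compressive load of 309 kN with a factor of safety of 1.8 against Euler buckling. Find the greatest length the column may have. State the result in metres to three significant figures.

L_max ≈ 3.53 m

d_o = 177 mm, d_i = 149 mm
I = π(d_o⁴ − d_i⁴)/64 = π(177⁴ − 149.0⁴)/64 = 2.399×10^7 mm⁴
I = 2.399×10^-5 m⁴
Required critical load P_cr = n·P = 1.8 × 309 = 556.2 kN = 5.562×10^5 N
From P_cr = π²EI/(K·L)²:  L = (1/K)·√(π²EI/P_cr) = (1/2)·√(π²×1.17×10^11×2.399×10^-5/5.562×10^5)
L = 3.53 m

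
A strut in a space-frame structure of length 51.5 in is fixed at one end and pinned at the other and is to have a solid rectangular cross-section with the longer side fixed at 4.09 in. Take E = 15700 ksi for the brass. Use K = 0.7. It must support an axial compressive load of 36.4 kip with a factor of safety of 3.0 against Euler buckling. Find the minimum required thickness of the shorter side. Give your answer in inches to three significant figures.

b ≈ 1.39 in

Required P_cr = n·P = 3.0 × 36.4 = 109.2 kip
L_e = K·L = 0.7 × 51.5 = 36.05 in
Required I = P_cr·L_e²/(π²E) = 1.092×10^5 × 36.05² / (π² × 1.57×10^7) = 0.9159 in⁴
Rectangle, weak axis: I_min = h·b³/12 with h = 4.09 in fixed  ⇒  b = (12I/h)^(1/3) = 1.39 in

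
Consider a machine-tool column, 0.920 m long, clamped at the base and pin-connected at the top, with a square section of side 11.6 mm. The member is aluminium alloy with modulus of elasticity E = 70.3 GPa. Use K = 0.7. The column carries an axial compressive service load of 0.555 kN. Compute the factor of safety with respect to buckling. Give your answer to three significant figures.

I = a⁴/12 = 11.6⁴/12 = 1.509×10^3 mm⁴
I = 1.509×10^3 mm⁴ = 1.509×10^-9 m⁴
Effective length L_e = K·L = 0.7 × 0.920 = 0.6440 m
P_cr = π²EI / L_e² = π² × 70.3×10⁹ × 1.509×10^-9 / 0.6440² = 2.524×10^3 N
Factor of safety n = P_cr / P = 2.5243 / 0.555 = 4.55

n ≈ 4.55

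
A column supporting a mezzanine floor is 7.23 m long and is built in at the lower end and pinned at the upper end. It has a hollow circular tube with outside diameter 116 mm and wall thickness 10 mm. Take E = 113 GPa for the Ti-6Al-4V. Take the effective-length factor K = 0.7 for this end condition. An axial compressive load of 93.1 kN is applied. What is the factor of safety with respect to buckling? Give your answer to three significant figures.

Inner diameter d_i = 116 − 2×10 = 96.00 mm
I = π(d_o⁴ − d_i⁴)/64 = π(116⁴ − 96.00⁴)/64 = 4.719×10^6 mm⁴
I = 4.719×10^6 mm⁴ = 4.719×10^-6 m⁴
Effective length L_e = K·L = 0.7 × 7.23 = 5.061 m
P_cr = π²EI / L_e² = π² × 113×10⁹ × 4.719×10^-6 / 5.061² = 2.055×10^5 N
Factor of safety n = P_cr / P = 205.46 / 93.1 = 2.21

n ≈ 2.21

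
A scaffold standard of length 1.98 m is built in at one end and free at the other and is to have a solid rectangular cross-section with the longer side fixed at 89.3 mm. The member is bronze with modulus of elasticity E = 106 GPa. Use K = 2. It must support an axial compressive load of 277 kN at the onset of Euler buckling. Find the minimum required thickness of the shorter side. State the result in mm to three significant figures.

b ≈ 82.3 mm

L_e = K·L = 2 × 1.98 = 3.960 m
Required I = P_cr·L_e²/(π²E) = 2.770×10^5 × 3.960² / (π² × 1.06×10^11) = 4.152×10^-6 m⁴
I_req = 4.152×10^6 mm⁴
Rectangle, weak axis: I_min = h·b³/12 with h = 89.3 mm fixed  ⇒  b = (12I/h)^(1/3) = 82.3 mm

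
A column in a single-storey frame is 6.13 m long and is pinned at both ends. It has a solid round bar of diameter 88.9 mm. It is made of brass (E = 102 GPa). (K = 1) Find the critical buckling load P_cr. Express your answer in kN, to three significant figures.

P_cr ≈ 82.1 kN

I = πd⁴/64 = π×88.9⁴/64 = 3.066×10^6 mm⁴
I = 3.066×10^6 mm⁴ = 3.066×10^-6 m⁴
Effective length L_e = K·L = 1 × 6.13 = 6.130 m
P_cr = π²EI / L_e² = π² × 102×10⁹ × 3.066×10^-6 / 6.130² = 8.214×10^4 N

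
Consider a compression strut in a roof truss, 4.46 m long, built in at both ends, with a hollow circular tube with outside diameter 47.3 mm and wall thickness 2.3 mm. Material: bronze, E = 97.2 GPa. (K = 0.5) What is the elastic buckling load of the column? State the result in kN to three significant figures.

P_cr ≈ 15.9 kN

Inner diameter d_i = 47.3 − 2×2.3 = 42.70 mm
I = π(d_o⁴ − d_i⁴)/64 = π(47.3⁴ − 42.70⁴)/64 = 8.252×10^4 mm⁴
I = 8.252×10^4 mm⁴ = 8.252×10^-8 m⁴
Effective length L_e = K·L = 0.5 × 4.46 = 2.230 m
P_cr = π²EI / L_e² = π² × 97.2×10⁹ × 8.252×10^-8 / 2.230² = 1.592×10^4 N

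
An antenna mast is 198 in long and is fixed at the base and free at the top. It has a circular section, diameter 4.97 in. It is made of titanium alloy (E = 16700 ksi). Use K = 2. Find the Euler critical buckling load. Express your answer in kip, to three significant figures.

I = πd⁴/64 = π×4.97⁴/64 = 29.95 in⁴
Effective length L_e = K·L = 2 × 198 = 396.0 in
P_cr = π²EI / L_e² = π² × 16700×10³ × 29.95 / 396.0² = 3.148×10^4 lb

P_cr ≈ 31.5 kip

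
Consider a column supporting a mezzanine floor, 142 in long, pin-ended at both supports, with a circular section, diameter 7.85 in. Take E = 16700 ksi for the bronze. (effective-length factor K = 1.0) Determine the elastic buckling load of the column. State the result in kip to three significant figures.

I = πd⁴/64 = π×7.85⁴/64 = 186.4 in⁴
Effective length L_e = K·L = 1 × 142 = 142.0 in
P_cr = π²EI / L_e² = π² × 16700×10³ × 186.4 / 142.0² = 1.524×10^6 lb

P_cr ≈ 1520 kip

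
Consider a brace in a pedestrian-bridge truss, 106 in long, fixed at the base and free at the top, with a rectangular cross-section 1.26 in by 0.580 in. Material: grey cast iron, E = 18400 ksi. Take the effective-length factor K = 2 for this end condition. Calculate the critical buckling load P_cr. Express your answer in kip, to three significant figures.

Buckling occurs about the weak axis: I_min = h·b³/12 with b = 0.580 in (the shorter side).
I_min = 1.26×0.580³/12 = 2.049×10^-2 in⁴
Effective length L_e = K·L = 2 × 106 = 212.0 in
P_cr = π²EI / L_e² = π² × 18400×10³ × 2.049×10^-2 / 212.0² = 82.78 lb

P_cr ≈ 0.0828 kip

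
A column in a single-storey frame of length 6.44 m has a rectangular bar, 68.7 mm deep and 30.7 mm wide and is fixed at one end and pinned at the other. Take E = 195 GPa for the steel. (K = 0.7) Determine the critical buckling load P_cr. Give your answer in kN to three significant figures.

Buckling occurs about the weak axis: I_min = h·b³/12 with b = 30.7 mm (the shorter side).
I_min = 68.7×30.7³/12 = 1.656×10^5 mm⁴
I = 1.656×10^5 mm⁴ = 1.656×10^-7 m⁴
Effective length L_e = K·L = 0.7 × 6.44 = 4.508 m
P_cr = π²EI / L_e² = π² × 195×10⁹ × 1.656×10^-7 / 4.508² = 1.569×10^4 N

P_cr ≈ 15.7 kN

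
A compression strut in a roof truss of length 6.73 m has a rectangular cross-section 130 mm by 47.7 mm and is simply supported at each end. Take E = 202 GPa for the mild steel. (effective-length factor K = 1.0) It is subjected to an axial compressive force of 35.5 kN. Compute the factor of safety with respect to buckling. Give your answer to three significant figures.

n ≈ 1.46

Buckling occurs about the weak axis: I_min = h·b³/12 with b = 47.7 mm (the shorter side).
I_min = 130×47.7³/12 = 1.176×10^6 mm⁴
I = 1.176×10^6 mm⁴ = 1.176×10^-6 m⁴
Effective length L_e = K·L = 1 × 6.73 = 6.730 m
P_cr = π²EI / L_e² = π² × 202×10⁹ × 1.176×10^-6 / 6.730² = 5.175×10^4 N
Factor of safety n = P_cr / P = 51.753 / 35.5 = 1.46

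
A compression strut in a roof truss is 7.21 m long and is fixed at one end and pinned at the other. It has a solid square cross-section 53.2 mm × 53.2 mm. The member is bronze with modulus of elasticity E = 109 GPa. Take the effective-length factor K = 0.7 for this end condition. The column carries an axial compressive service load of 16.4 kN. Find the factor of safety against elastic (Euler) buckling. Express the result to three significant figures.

n ≈ 1.72

I = a⁴/12 = 53.2⁴/12 = 6.675×10^5 mm⁴
I = 6.675×10^5 mm⁴ = 6.675×10^-7 m⁴
Effective length L_e = K·L = 0.7 × 7.21 = 5.047 m
P_cr = π²EI / L_e² = π² × 109×10⁹ × 6.675×10^-7 / 5.047² = 2.819×10^4 N
Factor of safety n = P_cr / P = 28.192 / 16.4 = 1.72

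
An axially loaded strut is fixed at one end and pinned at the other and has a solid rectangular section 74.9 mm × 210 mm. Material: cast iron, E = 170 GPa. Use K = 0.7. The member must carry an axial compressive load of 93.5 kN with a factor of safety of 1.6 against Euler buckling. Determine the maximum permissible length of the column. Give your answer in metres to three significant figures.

Buckling occurs about the weak axis: I_min = h·b³/12 with b = 74.9 mm (the shorter side).
I_min = 210×74.9³/12 = 7.353×10^6 mm⁴
I = 7.353×10^-6 m⁴
Required critical load P_cr = n·P = 1.6 × 93.5 = 149.6 kN = 1.496×10^5 N
From P_cr = π²EI/(K·L)²:  L = (1/K)·√(π²EI/P_cr) = (1/0.7)·√(π²×1.70×10^11×7.353×10^-6/1.496×10^5)
L = 13.0 m

L_max ≈ 13.0 m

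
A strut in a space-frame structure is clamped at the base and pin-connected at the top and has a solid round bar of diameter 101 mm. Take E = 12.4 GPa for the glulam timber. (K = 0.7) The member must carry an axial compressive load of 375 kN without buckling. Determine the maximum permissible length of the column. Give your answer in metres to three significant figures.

I = πd⁴/64 = π×101⁴/64 = 5.108×10^6 mm⁴
I = 5.108×10^-6 m⁴
At the buckling limit P_cr = P = 3.750×10^5 N
From P_cr = π²EI/(K·L)²:  L = (1/K)·√(π²EI/P_cr) = (1/0.7)·√(π²×1.24×10^10×5.108×10^-6/3.750×10^5)
L = 1.84 m

L_max ≈ 1.84 m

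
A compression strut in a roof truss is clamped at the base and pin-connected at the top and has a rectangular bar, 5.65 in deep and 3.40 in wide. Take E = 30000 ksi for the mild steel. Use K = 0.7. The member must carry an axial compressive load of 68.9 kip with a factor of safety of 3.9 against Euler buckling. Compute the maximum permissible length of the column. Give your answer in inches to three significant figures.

L_max ≈ 204 in

Buckling occurs about the weak axis: I_min = h·b³/12 with b = 3.40 in (the shorter side).
I_min = 5.65×3.40³/12 = 18.51 in⁴
Required critical load P_cr = n·P = 3.9 × 68.9 = 268.7 kip = 2.687×10^5 lb
From P_cr = π²EI/(K·L)²:  L = (1/K)·√(π²EI/P_cr) = (1/0.7)·√(π²×3.00×10^7×18.51/2.687×10^5)
L = 204 in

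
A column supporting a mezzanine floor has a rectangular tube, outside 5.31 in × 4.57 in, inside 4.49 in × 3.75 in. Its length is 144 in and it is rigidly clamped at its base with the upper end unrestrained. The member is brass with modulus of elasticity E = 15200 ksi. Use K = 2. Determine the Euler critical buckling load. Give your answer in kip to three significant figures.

P_cr ≈ 40.7 kip

Weak-axis I_min = (h_o·b_o³ − h_i·b_i³)/12 with b_o = 4.57, b_i = 3.750 in (shorter outer/inner sides).
I_min = (5.31×4.57³ − 4.490×3.750³)/12 = 22.50 in⁴
Effective length L_e = K·L = 2 × 144 = 288.0 in
P_cr = π²EI / L_e² = π² × 15200×10³ × 22.50 / 288.0² = 4.070×10^4 lb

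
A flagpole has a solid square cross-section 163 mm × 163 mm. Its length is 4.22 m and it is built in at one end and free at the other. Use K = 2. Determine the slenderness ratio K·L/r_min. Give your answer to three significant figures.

I = a⁴/12 = 163⁴/12 = 5.883×10^7 mm⁴
A = 2.657×10^4 mm²;  r_min = √(I/A) = √(5.883×10^7/2.657×10^4) = 47.05 mm
L_e = K·L = 2 × 4.22 m = 8.440 m = 8440.0 mm
λ = L_e / r_min = 8440.0 / 47.05 = 179

λ ≈ 179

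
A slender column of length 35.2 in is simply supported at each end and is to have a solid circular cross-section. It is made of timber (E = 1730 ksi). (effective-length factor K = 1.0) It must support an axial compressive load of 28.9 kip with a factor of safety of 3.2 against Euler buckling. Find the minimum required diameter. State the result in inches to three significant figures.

d ≈ 3.42 in

Required P_cr = n·P = 3.2 × 28.9 = 92.48 kip
L_e = K·L = 1 × 35.2 = 35.20 in
Required I = P_cr·L_e²/(π²E) = 9.248×10^4 × 35.20² / (π² × 1.73×10^6) = 6.711 in⁴
Solid circle: I = πd⁴/64  ⇒  d = (64I/π)^(1/4) = (64×6.711/π)^(1/4) = 3.42 in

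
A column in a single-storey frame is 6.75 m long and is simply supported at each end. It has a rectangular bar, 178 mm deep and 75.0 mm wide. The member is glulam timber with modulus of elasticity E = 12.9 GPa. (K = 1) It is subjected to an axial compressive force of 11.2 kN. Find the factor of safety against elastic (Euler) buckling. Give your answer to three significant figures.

Buckling occurs about the weak axis: I_min = h·b³/12 with b = 75.0 mm (the shorter side).
I_min = 178×75.0³/12 = 6.258×10^6 mm⁴
I = 6.258×10^6 mm⁴ = 6.258×10^-6 m⁴
Effective length L_e = K·L = 1 × 6.75 = 6.750 m
P_cr = π²EI / L_e² = π² × 12.9×10⁹ × 6.258×10^-6 / 6.750² = 1.749×10^4 N
Factor of safety n = P_cr / P = 17.487 / 11.2 = 1.56

n ≈ 1.56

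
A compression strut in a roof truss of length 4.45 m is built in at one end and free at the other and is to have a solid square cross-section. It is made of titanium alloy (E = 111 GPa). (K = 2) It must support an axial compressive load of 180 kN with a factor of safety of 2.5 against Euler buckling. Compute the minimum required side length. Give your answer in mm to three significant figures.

a ≈ 141 mm

Required P_cr = n·P = 2.5 × 180 = 450.0 kN
L_e = K·L = 2 × 4.45 = 8.900 m
Required I = P_cr·L_e²/(π²E) = 4.500×10^5 × 8.900² / (π² × 1.11×10^11) = 3.254×10^-5 m⁴
I_req = 3.254×10^7 mm⁴
Solid square: I = a⁴/12  ⇒  a = (12I)^(1/4) = (12×3.254×10^7)^(1/4) = 141 mm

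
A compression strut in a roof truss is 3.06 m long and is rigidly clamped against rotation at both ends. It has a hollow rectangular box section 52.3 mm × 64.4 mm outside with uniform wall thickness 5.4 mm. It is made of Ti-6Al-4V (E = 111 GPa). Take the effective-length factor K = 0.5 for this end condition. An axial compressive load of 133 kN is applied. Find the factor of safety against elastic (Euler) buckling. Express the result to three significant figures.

Inner dimensions: h_i = 64.4 − 2×5.4 = 53.60 mm, b_i = 52.3 − 2×5.4 = 41.50 mm
Weak-axis I_min = (h_o·b_o³ − h_i·b_i³)/12 with b_o = 52.3, b_i = 41.50 mm (shorter outer/inner sides).
I_min = (64.4×52.3³ − 53.60×41.50³)/12 = 4.485×10^5 mm⁴
I = 4.485×10^5 mm⁴ = 4.485×10^-7 m⁴
Effective length L_e = K·L = 0.5 × 3.06 = 1.530 m
P_cr = π²EI / L_e² = π² × 111×10⁹ × 4.485×10^-7 / 1.530² = 2.099×10^5 N
Factor of safety n = P_cr / P = 209.89 / 133 = 1.58

n ≈ 1.58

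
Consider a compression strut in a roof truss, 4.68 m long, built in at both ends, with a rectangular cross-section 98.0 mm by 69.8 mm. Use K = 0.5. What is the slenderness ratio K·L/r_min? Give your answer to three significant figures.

For a rectangle r_min = b/√12 = 69.8/√12 = 20.15 mm
L_e = K·L = 0.5 × 4.68 m = 2.340 m = 2340.0 mm
λ = L_e / r_min = 2340.0 / 20.15 = 116

λ ≈ 116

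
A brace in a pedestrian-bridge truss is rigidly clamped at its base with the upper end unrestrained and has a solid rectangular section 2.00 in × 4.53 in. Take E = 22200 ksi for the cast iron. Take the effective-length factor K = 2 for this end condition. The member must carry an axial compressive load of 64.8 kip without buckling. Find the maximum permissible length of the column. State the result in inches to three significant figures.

L_max ≈ 50.5 in

Buckling occurs about the weak axis: I_min = h·b³/12 with b = 2.00 in (the shorter side).
I_min = 4.53×2.00³/12 = 3.020 in⁴
At the buckling limit P_cr = P = 6.480×10^4 lb
From P_cr = π²EI/(K·L)²:  L = (1/K)·√(π²EI/P_cr) = (1/2)·√(π²×2.22×10^7×3.020/6.480×10^4)
L = 50.5 in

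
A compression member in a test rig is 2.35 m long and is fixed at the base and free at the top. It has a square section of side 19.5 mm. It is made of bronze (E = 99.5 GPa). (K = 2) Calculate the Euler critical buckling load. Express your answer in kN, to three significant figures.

I = a⁴/12 = 19.5⁴/12 = 1.205×10^4 mm⁴
I = 1.205×10^4 mm⁴ = 1.205×10^-8 m⁴
Effective length L_e = K·L = 2 × 2.35 = 4.700 m
P_cr = π²EI / L_e² = π² × 99.5×10⁹ × 1.205×10^-8 / 4.700² = 535.7 N

P_cr ≈ 0.536 kN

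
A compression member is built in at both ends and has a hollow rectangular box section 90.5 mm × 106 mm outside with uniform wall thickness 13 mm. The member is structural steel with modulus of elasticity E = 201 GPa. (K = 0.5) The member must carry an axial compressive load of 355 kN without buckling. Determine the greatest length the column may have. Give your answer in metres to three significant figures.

L_max ≈ 10.3 m

Inner dimensions: h_i = 106 − 2×13 = 80.00 mm, b_i = 90.5 − 2×13 = 64.50 mm
Weak-axis I_min = (h_o·b_o³ − h_i·b_i³)/12 with b_o = 90.5, b_i = 64.50 mm (shorter outer/inner sides).
I_min = (106×90.5³ − 80.00×64.50³)/12 = 4.759×10^6 mm⁴
I = 4.759×10^-6 m⁴
At the buckling limit P_cr = P = 3.550×10^5 N
From P_cr = π²EI/(K·L)²:  L = (1/K)·√(π²EI/P_cr) = (1/0.5)·√(π²×2.01×10^11×4.759×10^-6/3.550×10^5)
L = 10.3 m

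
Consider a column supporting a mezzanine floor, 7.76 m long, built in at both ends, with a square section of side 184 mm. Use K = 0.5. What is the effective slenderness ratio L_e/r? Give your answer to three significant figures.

λ ≈ 73.0

For a square r = a/√12 = 184/√12 = 53.12 mm
L_e = K·L = 0.5 × 7.76 m = 3.880 m = 3880.0 mm
λ = L_e / r_min = 3880.0 / 53.12 = 73.0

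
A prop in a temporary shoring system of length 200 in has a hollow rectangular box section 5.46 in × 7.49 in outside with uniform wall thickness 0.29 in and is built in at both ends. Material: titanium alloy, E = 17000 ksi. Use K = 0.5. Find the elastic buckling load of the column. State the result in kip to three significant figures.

P_cr ≈ 582 kip

Inner dimensions: h_i = 7.49 − 2×0.29 = 6.910 in, b_i = 5.46 − 2×0.29 = 4.880 in
Weak-axis I_min = (h_o·b_o³ − h_i·b_i³)/12 with b_o = 5.46, b_i = 4.880 in (shorter outer/inner sides).
I_min = (7.49×5.46³ − 6.910×4.880³)/12 = 34.68 in⁴
Effective length L_e = K·L = 0.5 × 200 = 100.0 in
P_cr = π²EI / L_e² = π² × 17000×10³ × 34.68 / 100.0² = 5.818×10^5 lb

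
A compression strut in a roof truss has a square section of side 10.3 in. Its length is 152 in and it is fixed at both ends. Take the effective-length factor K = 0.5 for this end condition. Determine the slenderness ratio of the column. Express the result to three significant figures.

λ ≈ 25.6

For a square r = a/√12 = 10.3/√12 = 2.973 in
L_e = K·L = 0.5 × 152 = 76.00 in
λ = L_e / r_min = 76.000 / 2.973 = 25.6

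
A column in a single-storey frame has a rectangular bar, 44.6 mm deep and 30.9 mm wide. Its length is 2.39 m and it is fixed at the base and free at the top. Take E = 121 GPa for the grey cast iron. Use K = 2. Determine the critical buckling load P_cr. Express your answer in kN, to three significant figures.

Buckling occurs about the weak axis: I_min = h·b³/12 with b = 30.9 mm (the shorter side).
I_min = 44.6×30.9³/12 = 1.097×10^5 mm⁴
I = 1.097×10^5 mm⁴ = 1.097×10^-7 m⁴
Effective length L_e = K·L = 2 × 2.39 = 4.780 m
P_cr = π²EI / L_e² = π² × 121×10⁹ × 1.097×10^-7 / 4.780² = 5.731×10^3 N

P_cr ≈ 5.73 kN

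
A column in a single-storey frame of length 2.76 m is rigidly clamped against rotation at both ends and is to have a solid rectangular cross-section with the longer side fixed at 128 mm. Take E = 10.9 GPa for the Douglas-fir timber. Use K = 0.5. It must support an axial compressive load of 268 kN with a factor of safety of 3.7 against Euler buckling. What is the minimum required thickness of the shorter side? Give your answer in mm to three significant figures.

Required P_cr = n·P = 3.7 × 268 = 991.6 kN
L_e = K·L = 0.5 × 2.76 = 1.380 m
Required I = P_cr·L_e²/(π²E) = 9.916×10^5 × 1.380² / (π² × 1.09×10^10) = 1.755×10^-5 m⁴
I_req = 1.755×10^7 mm⁴
Rectangle, weak axis: I_min = h·b³/12 with h = 128 mm fixed  ⇒  b = (12I/h)^(1/3) = 118 mm

b ≈ 118 mm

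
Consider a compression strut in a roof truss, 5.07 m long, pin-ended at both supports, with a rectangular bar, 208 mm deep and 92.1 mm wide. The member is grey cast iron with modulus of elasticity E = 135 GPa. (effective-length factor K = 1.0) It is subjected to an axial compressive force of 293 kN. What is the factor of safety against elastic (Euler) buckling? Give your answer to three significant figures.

Buckling occurs about the weak axis: I_min = h·b³/12 with b = 92.1 mm (the shorter side).
I_min = 208×92.1³/12 = 1.354×10^7 mm⁴
I = 1.354×10^7 mm⁴ = 1.354×10^-5 m⁴
Effective length L_e = K·L = 1 × 5.07 = 5.070 m
P_cr = π²EI / L_e² = π² × 135×10⁹ × 1.354×10^-5 / 5.070² = 7.019×10^5 N
Factor of safety n = P_cr / P = 701.91 / 293 = 2.40

n ≈ 2.40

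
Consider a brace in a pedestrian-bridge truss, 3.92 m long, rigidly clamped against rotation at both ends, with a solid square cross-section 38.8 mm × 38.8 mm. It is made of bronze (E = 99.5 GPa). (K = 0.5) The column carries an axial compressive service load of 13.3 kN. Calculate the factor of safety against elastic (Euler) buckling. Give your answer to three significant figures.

n ≈ 3.63

I = a⁴/12 = 38.8⁴/12 = 1.889×10^5 mm⁴
I = 1.889×10^5 mm⁴ = 1.889×10^-7 m⁴
Effective length L_e = K·L = 0.5 × 3.92 = 1.960 m
P_cr = π²EI / L_e² = π² × 99.5×10⁹ × 1.889×10^-7 / 1.960² = 4.828×10^4 N
Factor of safety n = P_cr / P = 48.279 / 13.3 = 3.63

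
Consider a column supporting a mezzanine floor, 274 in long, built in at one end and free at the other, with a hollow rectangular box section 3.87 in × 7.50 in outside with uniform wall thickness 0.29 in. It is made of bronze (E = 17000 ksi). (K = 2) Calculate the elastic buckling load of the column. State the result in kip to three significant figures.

Inner dimensions: h_i = 7.50 − 2×0.29 = 6.920 in, b_i = 3.87 − 2×0.29 = 3.290 in
Weak-axis I_min = (h_o·b_o³ − h_i·b_i³)/12 with b_o = 3.87, b_i = 3.290 in (shorter outer/inner sides).
I_min = (7.50×3.87³ − 6.920×3.290³)/12 = 15.69 in⁴
Effective length L_e = K·L = 2 × 274 = 548.0 in
P_cr = π²EI / L_e² = π² × 17000×10³ × 15.69 / 548.0² = 8.766×10^3 lb

P_cr ≈ 8.77 kip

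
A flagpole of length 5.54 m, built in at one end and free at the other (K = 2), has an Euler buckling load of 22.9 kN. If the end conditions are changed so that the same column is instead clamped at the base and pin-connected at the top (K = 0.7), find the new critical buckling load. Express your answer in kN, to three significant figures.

P_cr ≈ 187 kN

P_cr ∝ 1/K², so P_cr,new = P_cr,old × (K_old/K_new)² = 22.9 × (2/0.7)²
= 22.9 × 8.163 = 187 kN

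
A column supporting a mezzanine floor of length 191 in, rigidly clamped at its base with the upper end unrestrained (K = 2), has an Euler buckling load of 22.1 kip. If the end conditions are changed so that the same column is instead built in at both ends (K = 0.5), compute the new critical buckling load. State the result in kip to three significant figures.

P_cr ∝ 1/K², so P_cr,new = P_cr,old × (K_old/K_new)² = 22.1 × (2/0.5)²
= 22.1 × 16.00 = 354 kip

P_cr ≈ 354 kip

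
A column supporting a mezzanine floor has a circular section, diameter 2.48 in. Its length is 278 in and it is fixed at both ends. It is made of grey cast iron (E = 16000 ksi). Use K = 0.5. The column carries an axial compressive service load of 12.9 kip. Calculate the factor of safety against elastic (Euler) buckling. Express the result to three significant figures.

n ≈ 1.18

I = πd⁴/64 = π×2.48⁴/64 = 1.857 in⁴
Effective length L_e = K·L = 0.5 × 278 = 139.0 in
P_cr = π²EI / L_e² = π² × 16000×10³ × 1.857 / 139.0² = 1.518×10^4 lb
Factor of safety n = P_cr / P = 15.176 / 12.9 = 1.18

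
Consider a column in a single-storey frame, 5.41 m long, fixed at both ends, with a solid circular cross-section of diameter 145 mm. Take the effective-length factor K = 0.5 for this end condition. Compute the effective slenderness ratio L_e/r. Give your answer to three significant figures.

λ ≈ 74.6

I = πd⁴/64 = π×145⁴/64 = 2.170×10^7 mm⁴
A = 1.651×10^4 mm²;  r_min = √(I/A) = √(2.170×10^7/1.651×10^4) = 36.25 mm
L_e = K·L = 0.5 × 5.41 m = 2.705 m = 2705.0 mm
λ = L_e / r_min = 2705.0 / 36.25 = 74.6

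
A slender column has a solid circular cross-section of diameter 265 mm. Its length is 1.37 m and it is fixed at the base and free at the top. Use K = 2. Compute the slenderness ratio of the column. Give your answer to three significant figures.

λ ≈ 41.4

I = πd⁴/64 = π×265⁴/64 = 2.421×10^8 mm⁴
A = 5.515×10^4 mm²;  r_min = √(I/A) = √(2.421×10^8/5.515×10^4) = 66.25 mm
L_e = K·L = 2 × 1.37 m = 2.740 m = 2740.0 mm
λ = L_e / r_min = 2740.0 / 66.25 = 41.4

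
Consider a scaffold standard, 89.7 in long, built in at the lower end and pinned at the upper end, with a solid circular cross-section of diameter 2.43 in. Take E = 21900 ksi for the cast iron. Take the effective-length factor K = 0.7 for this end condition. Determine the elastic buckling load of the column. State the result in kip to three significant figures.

I = πd⁴/64 = π×2.43⁴/64 = 1.712 in⁴
Effective length L_e = K·L = 0.7 × 89.7 = 62.79 in
P_cr = π²EI / L_e² = π² × 21900×10³ × 1.712 / 62.79² = 9.383×10^4 lb

P_cr ≈ 93.8 kip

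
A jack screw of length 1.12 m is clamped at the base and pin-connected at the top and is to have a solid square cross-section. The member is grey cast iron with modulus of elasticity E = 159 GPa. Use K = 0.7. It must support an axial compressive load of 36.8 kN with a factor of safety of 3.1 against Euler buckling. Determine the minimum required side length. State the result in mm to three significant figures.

Required P_cr = n·P = 3.1 × 36.8 = 114.1 kN
L_e = K·L = 0.7 × 1.12 = 0.7840 m
Required I = P_cr·L_e²/(π²E) = 1.141×10^5 × 0.7840² / (π² × 1.59×10^11) = 4.468×10^-8 m⁴
I_req = 4.468×10^4 mm⁴
Solid square: I = a⁴/12  ⇒  a = (12I)^(1/4) = (12×4.468×10^4)^(1/4) = 27.1 mm

a ≈ 27.1 mm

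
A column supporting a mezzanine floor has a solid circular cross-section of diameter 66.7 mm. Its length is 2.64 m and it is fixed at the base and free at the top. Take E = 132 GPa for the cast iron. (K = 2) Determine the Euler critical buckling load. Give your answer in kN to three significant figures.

I = πd⁴/64 = π×66.7⁴/64 = 9.716×10^5 mm⁴
I = 9.716×10^5 mm⁴ = 9.716×10^-7 m⁴
Effective length L_e = K·L = 2 × 2.64 = 5.280 m
P_cr = π²EI / L_e² = π² × 132×10⁹ × 9.716×10^-7 / 5.280² = 4.540×10^4 N

P_cr ≈ 45.4 kN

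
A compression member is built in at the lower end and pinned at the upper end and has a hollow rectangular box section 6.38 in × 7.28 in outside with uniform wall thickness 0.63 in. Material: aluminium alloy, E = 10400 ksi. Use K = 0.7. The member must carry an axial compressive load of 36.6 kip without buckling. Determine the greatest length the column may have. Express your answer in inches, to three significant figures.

Inner dimensions: h_i = 7.28 − 2×0.63 = 6.020 in, b_i = 6.38 − 2×0.63 = 5.120 in
Weak-axis I_min = (h_o·b_o³ − h_i·b_i³)/12 with b_o = 6.38, b_i = 5.120 in (shorter outer/inner sides).
I_min = (7.28×6.38³ − 6.020×5.120³)/12 = 90.22 in⁴
At the buckling limit P_cr = P = 3.660×10^4 lb
From P_cr = π²EI/(K·L)²:  L = (1/K)·√(π²EI/P_cr) = (1/0.7)·√(π²×1.04×10^7×90.22/3.660×10^4)
L = 719 in

L_max ≈ 719 in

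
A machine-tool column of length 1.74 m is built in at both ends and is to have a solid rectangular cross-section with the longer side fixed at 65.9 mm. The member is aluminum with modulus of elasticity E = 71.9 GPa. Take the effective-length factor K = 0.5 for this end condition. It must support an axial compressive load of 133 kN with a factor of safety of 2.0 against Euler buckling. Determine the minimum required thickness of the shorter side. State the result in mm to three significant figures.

Required P_cr = n·P = 2.0 × 133 = 266.0 kN
L_e = K·L = 0.5 × 1.74 = 0.8700 m
Required I = P_cr·L_e²/(π²E) = 2.660×10^5 × 0.8700² / (π² × 7.19×10^10) = 2.837×10^-7 m⁴
I_req = 2.837×10^5 mm⁴
Rectangle, weak axis: I_min = h·b³/12 with h = 65.9 mm fixed  ⇒  b = (12I/h)^(1/3) = 37.2 mm

b ≈ 37.2 mm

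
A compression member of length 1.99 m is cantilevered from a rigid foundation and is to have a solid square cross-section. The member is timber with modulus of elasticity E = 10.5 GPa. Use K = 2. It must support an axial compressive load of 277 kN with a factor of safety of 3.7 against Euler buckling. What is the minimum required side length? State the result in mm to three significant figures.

a ≈ 208 mm

Required P_cr = n·P = 3.7 × 277 = 1025 kN
L_e = K·L = 2 × 1.99 = 3.980 m
Required I = P_cr·L_e²/(π²E) = 1.025×10^6 × 3.980² / (π² × 1.05×10^10) = 1.567×10^-4 m⁴
I_req = 1.567×10^8 mm⁴
Solid square: I = a⁴/12  ⇒  a = (12I)^(1/4) = (12×1.567×10^8)^(1/4) = 208 mm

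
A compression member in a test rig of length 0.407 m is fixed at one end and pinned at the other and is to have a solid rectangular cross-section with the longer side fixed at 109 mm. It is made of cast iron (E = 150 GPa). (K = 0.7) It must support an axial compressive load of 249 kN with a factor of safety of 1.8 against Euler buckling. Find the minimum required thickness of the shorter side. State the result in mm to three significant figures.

b ≈ 13.9 mm

Required P_cr = n·P = 1.8 × 249 = 448.2 kN
L_e = K·L = 0.7 × 0.407 = 0.2849 m
Required I = P_cr·L_e²/(π²E) = 4.482×10^5 × 0.2849² / (π² × 1.50×10^11) = 2.457×10^-8 m⁴
I_req = 2.457×10^4 mm⁴
Rectangle, weak axis: I_min = h·b³/12 with h = 109 mm fixed  ⇒  b = (12I/h)^(1/3) = 13.9 mm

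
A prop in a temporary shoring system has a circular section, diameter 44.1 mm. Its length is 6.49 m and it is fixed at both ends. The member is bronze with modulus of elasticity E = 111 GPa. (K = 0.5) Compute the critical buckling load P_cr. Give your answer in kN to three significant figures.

P_cr ≈ 19.3 kN

I = πd⁴/64 = π×44.1⁴/64 = 1.857×10^5 mm⁴
I = 1.857×10^5 mm⁴ = 1.857×10^-7 m⁴
Effective length L_e = K·L = 0.5 × 6.49 = 3.245 m
P_cr = π²EI / L_e² = π² × 111×10⁹ × 1.857×10^-7 / 3.245² = 1.932×10^4 N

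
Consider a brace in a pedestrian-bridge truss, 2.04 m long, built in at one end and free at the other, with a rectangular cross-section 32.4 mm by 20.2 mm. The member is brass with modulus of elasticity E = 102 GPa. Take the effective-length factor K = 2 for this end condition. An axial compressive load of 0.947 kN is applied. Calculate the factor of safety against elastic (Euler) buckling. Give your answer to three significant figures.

Buckling occurs about the weak axis: I_min = h·b³/12 with b = 20.2 mm (the shorter side).
I_min = 32.4×20.2³/12 = 2.225×10^4 mm⁴
I = 2.225×10^4 mm⁴ = 2.225×10^-8 m⁴
Effective length L_e = K·L = 2 × 2.04 = 4.080 m
P_cr = π²EI / L_e² = π² × 102×10⁹ × 2.225×10^-8 / 4.080² = 1.346×10^3 N
Factor of safety n = P_cr / P = 1.3459 / 0.947 = 1.42

n ≈ 1.42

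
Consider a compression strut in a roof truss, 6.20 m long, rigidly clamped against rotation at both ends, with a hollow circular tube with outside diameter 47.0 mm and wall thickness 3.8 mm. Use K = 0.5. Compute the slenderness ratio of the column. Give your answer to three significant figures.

λ ≈ 202

Inner diameter d_i = 47.0 − 2×3.8 = 39.40 mm
I = π(d_o⁴ − d_i⁴)/64 = π(47.0⁴ − 39.40⁴)/64 = 1.212×10^5 mm⁴
A = 515.7 mm²;  r_min = √(I/A) = √(1.212×10^5/515.7) = 15.33 mm
L_e = K·L = 0.5 × 6.20 m = 3.100 m = 3100.0 mm
λ = L_e / r_min = 3100.0 / 15.33 = 202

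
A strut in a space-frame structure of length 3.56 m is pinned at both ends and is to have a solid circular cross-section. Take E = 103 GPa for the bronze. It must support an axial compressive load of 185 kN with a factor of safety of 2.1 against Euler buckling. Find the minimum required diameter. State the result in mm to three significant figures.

d ≈ 99.7 mm

Required P_cr = n·P = 2.1 × 185 = 388.5 kN
L_e = K·L = 1 × 3.56 = 3.560 m
Required I = P_cr·L_e²/(π²E) = 3.885×10^5 × 3.560² / (π² × 1.03×10^11) = 4.843×10^-6 m⁴
I_req = 4.843×10^6 mm⁴
Solid circle: I = πd⁴/64  ⇒  d = (64I/π)^(1/4) = (64×4.843×10^6/π)^(1/4) = 99.7 mm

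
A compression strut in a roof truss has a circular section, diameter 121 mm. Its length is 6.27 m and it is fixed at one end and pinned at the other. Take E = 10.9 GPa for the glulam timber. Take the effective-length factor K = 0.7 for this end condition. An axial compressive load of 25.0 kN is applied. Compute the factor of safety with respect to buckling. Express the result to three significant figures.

I = πd⁴/64 = π×121⁴/64 = 1.052×10^7 mm⁴
I = 1.052×10^7 mm⁴ = 1.052×10^-5 m⁴
Effective length L_e = K·L = 0.7 × 6.27 = 4.389 m
P_cr = π²EI / L_e² = π² × 10.9×10⁹ × 1.052×10^-5 / 4.389² = 5.876×10^4 N
Factor of safety n = P_cr / P = 58.763 / 25.0 = 2.35

n ≈ 2.35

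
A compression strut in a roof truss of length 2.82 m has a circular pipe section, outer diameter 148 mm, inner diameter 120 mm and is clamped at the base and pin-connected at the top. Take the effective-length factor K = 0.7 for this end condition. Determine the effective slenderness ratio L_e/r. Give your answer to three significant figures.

d_o = 148 mm, d_i = 120 mm
I = π(d_o⁴ − d_i⁴)/64 = π(148⁴ − 120.0⁴)/64 = 1.337×10^7 mm⁴
A = 5.894×10^3 mm²;  r_min = √(I/A) = √(1.337×10^7/5.894×10^3) = 47.63 mm
L_e = K·L = 0.7 × 2.82 m = 1.974 m = 1974.0 mm
λ = L_e / r_min = 1974.0 / 47.63 = 41.4

λ ≈ 41.4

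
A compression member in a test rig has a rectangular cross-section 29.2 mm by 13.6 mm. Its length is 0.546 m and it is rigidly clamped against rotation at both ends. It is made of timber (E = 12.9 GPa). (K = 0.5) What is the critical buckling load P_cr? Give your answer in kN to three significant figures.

Buckling occurs about the weak axis: I_min = h·b³/12 with b = 13.6 mm (the shorter side).
I_min = 29.2×13.6³/12 = 6.121×10^3 mm⁴
I = 6.121×10^3 mm⁴ = 6.121×10^-9 m⁴
Effective length L_e = K·L = 0.5 × 0.546 = 0.2730 m
P_cr = π²EI / L_e² = π² × 12.9×10⁹ × 6.121×10^-9 / 0.2730² = 1.046×10^4 N

P_cr ≈ 10.5 kN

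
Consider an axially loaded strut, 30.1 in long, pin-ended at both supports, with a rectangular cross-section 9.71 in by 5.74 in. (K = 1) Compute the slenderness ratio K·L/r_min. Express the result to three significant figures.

λ ≈ 18.2

For a rectangle r_min = b/√12 = 5.74/√12 = 1.657 in
L_e = K·L = 1 × 30.1 = 30.10 in
λ = L_e / r_min = 30.100 / 1.657 = 18.2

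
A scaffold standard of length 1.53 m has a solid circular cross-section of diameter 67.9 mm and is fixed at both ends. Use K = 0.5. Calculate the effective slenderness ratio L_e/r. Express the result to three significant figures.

λ ≈ 45.1

For a solid circle r = d/4 = 67.9/4 = 16.98 mm
L_e = K·L = 0.5 × 1.53 m = 0.7650 m = 765.00 mm
λ = L_e / r_min = 765.00 / 16.98 = 45.1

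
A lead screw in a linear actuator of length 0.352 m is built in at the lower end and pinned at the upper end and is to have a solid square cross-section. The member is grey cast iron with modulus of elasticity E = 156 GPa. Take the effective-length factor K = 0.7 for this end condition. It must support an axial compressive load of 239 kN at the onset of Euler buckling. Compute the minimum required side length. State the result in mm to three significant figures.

a ≈ 18.3 mm

L_e = K·L = 0.7 × 0.352 = 0.2464 m
Required I = P_cr·L_e²/(π²E) = 2.390×10^5 × 0.2464² / (π² × 1.56×10^11) = 9.424×10^-9 m⁴
I_req = 9.424×10^3 mm⁴
Solid square: I = a⁴/12  ⇒  a = (12I)^(1/4) = (12×9.424×10^3)^(1/4) = 18.3 mm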